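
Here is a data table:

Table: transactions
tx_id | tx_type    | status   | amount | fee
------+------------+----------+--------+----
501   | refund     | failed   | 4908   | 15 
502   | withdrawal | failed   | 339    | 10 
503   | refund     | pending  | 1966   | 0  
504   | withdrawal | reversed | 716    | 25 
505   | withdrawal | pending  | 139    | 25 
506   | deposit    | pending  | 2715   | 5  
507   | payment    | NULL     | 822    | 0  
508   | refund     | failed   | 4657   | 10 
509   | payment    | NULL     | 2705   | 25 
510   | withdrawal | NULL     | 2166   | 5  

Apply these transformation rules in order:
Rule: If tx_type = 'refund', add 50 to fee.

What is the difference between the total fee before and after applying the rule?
150

Step 1: Original sum of fee = 120
Step 2: 3 records have tx_type = 'refund'
Step 3: Each affected record changes by 50
Step 4: Total change = 3 × 50 = 150
Step 5: New sum = 120 + 150 = 270
Step 6: Difference = |270 - 120| = 150
        (Sum increased by 150)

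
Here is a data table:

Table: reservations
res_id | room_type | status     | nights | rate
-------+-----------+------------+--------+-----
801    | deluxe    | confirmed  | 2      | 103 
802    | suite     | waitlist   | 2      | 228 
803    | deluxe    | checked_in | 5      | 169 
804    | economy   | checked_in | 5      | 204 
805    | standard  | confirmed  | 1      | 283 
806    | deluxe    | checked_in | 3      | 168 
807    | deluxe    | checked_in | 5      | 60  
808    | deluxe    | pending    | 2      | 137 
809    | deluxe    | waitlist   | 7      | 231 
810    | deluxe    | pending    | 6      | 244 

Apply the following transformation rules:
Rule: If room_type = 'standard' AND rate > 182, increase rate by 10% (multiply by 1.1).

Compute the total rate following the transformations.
1855.3

Step 1: Find records where room_type = 'standard' AND rate > 182
Step 2: 1 records match, summing to 283
Step 3: After multiplier: 283 × 1.1 = 311.3
Step 4: Unaffected records sum: 1544
Step 5: Final sum = 311.3 + 1544 = 1855.3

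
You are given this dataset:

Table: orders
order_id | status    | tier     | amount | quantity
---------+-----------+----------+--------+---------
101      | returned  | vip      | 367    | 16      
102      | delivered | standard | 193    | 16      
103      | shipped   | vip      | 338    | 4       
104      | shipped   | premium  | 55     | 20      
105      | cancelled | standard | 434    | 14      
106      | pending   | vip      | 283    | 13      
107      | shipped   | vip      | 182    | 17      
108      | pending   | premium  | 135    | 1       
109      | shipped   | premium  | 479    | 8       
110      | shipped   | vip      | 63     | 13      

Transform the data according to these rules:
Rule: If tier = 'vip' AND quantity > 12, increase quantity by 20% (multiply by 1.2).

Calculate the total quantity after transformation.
133.8

Step 1: Find records where tier = 'vip' AND quantity > 12
Step 2: 4 records match, summing to 59
Step 3: After multiplier: 59 × 1.2 = 70.8
Step 4: Unaffected records sum: 63
Step 5: Final sum = 70.8 + 63 = 133.8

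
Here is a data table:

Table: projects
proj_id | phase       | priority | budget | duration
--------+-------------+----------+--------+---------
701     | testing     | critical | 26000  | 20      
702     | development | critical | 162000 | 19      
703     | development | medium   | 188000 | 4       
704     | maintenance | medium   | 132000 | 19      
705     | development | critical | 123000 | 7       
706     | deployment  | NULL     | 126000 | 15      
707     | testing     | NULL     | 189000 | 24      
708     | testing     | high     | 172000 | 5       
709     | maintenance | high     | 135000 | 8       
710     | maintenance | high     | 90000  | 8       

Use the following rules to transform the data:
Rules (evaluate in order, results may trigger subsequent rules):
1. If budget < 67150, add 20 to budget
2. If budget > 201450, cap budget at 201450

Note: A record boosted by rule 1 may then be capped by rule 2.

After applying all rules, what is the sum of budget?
1343020

Step 1: Apply rule 1 to records with budget < 67150
  - 1 records get bonus of 20
  - Of these, 0 records then exceed 201450 and get capped
Step 2: Apply rule 2 to records with budget > 201450
  - 0 records (original) are capped
Step 3: Calculate final sum = 1343020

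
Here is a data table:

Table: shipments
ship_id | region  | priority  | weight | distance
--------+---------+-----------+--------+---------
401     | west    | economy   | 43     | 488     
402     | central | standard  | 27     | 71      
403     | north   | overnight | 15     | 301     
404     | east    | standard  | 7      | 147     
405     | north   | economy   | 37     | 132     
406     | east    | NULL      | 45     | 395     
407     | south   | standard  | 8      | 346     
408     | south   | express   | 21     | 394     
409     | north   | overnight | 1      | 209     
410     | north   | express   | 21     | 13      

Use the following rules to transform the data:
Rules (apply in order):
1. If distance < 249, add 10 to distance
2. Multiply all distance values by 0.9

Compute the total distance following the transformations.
2291.4

Step 1: Apply Rule 1 - Add 10 to records with distance < 249
  - 5 records affected: 572 + (5 × 10) = 622
  - Unaffected records: 1924
  - Sum after Rule 1: 2546
Step 2: Apply Rule 2 - Multiply all by 0.9
  - 2546 × 0.9 = 2291.4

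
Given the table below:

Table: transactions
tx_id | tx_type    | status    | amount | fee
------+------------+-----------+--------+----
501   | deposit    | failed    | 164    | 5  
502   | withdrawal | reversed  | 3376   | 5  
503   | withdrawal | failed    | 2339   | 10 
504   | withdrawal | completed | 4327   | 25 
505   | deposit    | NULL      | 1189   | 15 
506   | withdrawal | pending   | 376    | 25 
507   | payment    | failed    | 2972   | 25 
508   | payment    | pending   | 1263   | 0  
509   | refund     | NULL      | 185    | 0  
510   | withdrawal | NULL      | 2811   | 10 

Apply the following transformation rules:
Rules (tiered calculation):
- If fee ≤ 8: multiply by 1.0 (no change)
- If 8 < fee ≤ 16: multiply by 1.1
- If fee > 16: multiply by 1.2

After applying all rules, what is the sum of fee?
138.5

Step 1: Tier 1 (fee ≤ 8): 4 records, sum = 10 × 1.0 = 10.0
Step 2: Tier 2 (8 < fee ≤ 16): 3 records, sum = 35 × 1.1 = 38.5
Step 3: Tier 3 (fee > 16): 3 records, sum = 75 × 1.2 = 90.0
Step 4: Final sum = 10.0 + 38.5 + 90.0 = 138.5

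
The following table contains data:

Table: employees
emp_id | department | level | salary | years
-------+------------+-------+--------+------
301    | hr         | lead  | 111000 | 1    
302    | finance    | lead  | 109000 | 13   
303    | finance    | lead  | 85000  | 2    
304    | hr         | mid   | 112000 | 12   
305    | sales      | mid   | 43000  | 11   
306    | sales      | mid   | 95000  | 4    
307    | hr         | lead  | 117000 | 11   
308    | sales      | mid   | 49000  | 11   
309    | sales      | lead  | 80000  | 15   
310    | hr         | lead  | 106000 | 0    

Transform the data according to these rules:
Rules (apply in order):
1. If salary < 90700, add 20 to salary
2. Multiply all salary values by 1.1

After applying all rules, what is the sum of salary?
997788.0

Step 1: Apply Rule 1 - Add 20 to records with salary < 90700
  - 4 records affected: 257000 + (4 × 20) = 257080
  - Unaffected records: 650000
  - Sum after Rule 1: 907080
Step 2: Apply Rule 2 - Multiply all by 1.1
  - 907080 × 1.1 = 997788.0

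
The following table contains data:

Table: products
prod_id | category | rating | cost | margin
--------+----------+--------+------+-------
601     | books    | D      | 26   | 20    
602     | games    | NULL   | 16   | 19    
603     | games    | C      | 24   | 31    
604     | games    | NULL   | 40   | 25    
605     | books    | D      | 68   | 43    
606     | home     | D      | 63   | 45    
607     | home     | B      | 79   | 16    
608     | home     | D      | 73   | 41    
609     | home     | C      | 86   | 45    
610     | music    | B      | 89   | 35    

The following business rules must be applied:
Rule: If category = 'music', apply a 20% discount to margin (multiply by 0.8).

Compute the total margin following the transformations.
313.0

Step 1: Records with category = 'music' have total margin = 35
Step 2: Apply multiplier: 35 × 0.8 = 28.0
Step 3: Other records total: 285
Step 4: Final sum = 28.0 + 285 = 313.0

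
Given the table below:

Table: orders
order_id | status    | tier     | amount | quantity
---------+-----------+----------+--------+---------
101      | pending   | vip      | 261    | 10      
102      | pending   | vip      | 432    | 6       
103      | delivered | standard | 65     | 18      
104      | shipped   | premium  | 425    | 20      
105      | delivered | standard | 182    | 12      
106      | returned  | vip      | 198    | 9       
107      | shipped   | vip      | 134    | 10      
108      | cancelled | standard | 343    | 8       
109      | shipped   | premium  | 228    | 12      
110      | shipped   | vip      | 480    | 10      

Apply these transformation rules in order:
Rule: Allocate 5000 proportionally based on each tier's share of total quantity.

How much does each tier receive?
premium: 1391.3, standard: 1652.17, vip: 1956.52

Step 1: Calculate total quantity = 115
Step 2: Calculate each tier's proportion:
  premium: 32/115 = 27.83% → 1391.3
  standard: 38/115 = 33.04% → 1652.17
  vip: 45/115 = 39.13% → 1956.52
Step 3: Verify: sum of allocations ≈ 5000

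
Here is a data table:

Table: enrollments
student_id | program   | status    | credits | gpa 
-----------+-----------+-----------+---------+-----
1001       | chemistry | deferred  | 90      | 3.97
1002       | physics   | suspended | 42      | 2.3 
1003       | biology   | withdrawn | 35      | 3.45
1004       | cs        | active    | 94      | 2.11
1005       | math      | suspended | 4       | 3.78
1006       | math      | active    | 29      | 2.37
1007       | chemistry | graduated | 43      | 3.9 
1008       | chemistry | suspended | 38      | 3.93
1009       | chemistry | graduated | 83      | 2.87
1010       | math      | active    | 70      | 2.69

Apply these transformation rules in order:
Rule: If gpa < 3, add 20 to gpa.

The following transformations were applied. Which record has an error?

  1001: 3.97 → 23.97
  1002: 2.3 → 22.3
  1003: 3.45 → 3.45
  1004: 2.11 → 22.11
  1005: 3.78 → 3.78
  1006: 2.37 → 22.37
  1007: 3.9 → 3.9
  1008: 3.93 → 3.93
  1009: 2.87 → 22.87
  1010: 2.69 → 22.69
Record 1001 has an error. The correct transformed value should be 3.97, not 23.97.

Step 1: Check each record against the rule
Step 2: Record 1001 has gpa = 3.97
Step 3: Since 3.97 >= 3, the bonus should not have been applied
Step 4: Correct value = 3.97, but claimed value = 23.97
Conclusion: Record 1001 has the error.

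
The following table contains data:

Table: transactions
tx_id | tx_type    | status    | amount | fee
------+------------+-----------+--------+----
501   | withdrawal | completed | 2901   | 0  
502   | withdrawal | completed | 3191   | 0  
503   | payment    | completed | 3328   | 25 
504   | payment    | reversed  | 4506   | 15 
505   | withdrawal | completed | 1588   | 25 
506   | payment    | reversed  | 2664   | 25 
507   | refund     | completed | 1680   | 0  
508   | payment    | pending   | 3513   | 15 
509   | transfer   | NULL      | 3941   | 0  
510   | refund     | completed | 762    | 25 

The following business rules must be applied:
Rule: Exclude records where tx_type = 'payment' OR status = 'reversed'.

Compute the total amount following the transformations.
14063

Step 1: Find records where tx_type = 'payment' OR status = 'reversed'
Step 2: 4 records match, summing to 14011
Step 3: Original sum: 28074
Step 4: Remaining sum = 28074 - 14011 = 14063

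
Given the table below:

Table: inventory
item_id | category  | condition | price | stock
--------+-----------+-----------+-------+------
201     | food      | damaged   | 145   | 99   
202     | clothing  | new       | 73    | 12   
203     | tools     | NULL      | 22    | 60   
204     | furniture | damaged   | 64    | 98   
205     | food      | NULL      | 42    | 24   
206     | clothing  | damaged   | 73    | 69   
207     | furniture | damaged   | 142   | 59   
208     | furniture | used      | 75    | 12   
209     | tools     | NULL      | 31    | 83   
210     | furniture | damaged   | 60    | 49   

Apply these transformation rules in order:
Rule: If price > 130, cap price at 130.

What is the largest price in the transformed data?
130

Step 1: Original maximum price = 145
Step 2: Apply cap at 130
Step 3: 2 records had price > 130 and were capped
Step 4: Maximum after transformation = 130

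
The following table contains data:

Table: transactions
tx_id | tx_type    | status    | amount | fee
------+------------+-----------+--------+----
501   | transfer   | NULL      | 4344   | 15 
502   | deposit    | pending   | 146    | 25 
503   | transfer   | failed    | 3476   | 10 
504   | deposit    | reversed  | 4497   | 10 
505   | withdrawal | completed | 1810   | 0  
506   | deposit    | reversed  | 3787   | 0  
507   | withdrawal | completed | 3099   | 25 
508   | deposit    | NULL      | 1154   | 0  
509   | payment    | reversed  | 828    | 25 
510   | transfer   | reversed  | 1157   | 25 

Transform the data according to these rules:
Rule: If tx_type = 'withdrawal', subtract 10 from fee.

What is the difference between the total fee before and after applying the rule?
20

Step 1: Original sum of fee = 135
Step 2: 2 records have tx_type = 'withdrawal'
Step 3: Each affected record changes by -10
Step 4: Total change = 2 × -10 = -20
Step 5: New sum = 135 + -20 = 115
Step 6: Difference = |115 - 135| = 20
        (Sum decreased by 20)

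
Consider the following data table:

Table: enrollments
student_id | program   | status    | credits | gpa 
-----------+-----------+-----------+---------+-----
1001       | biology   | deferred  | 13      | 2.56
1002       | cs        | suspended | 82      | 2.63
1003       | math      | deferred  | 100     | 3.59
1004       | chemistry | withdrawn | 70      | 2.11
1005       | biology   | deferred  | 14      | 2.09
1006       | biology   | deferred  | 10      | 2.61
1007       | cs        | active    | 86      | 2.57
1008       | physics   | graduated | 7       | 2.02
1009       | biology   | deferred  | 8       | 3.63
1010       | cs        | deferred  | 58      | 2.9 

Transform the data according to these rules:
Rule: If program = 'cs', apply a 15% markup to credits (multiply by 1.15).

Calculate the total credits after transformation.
481.9

Step 1: Records with program = 'cs' have total credits = 226
Step 2: Apply multiplier: 226 × 1.15 = 259.9
Step 3: Other records total: 222
Step 4: Final sum = 259.9 + 222 = 481.9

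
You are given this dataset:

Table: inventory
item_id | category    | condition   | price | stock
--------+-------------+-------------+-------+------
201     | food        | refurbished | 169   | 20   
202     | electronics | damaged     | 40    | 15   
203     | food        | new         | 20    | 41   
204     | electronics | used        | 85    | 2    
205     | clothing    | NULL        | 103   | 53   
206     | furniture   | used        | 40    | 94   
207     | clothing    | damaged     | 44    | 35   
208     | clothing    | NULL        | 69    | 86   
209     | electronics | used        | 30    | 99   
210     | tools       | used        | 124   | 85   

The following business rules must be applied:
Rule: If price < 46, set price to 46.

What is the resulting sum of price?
780

Step 1: 5 records have price < 46
Step 2: These records originally summed to 174
Step 3: After setting to minimum: 5 × 46 = 230
Step 4: Unaffected records sum: 550
Step 5: Final sum = 230 + 550 = 780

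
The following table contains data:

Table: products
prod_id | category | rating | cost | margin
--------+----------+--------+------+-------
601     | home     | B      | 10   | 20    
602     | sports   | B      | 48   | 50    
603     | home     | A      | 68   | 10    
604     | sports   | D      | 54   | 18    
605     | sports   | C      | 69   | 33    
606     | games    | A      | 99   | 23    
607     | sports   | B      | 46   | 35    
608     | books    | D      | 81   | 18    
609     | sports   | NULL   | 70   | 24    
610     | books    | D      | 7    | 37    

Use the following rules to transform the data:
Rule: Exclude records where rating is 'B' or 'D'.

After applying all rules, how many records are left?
4

Step 1: Count records to exclude
  - 3 (B) + 3 (D) = 6 records
Step 2: Total records: 10
Step 3: Remaining = 10 - 6 = 4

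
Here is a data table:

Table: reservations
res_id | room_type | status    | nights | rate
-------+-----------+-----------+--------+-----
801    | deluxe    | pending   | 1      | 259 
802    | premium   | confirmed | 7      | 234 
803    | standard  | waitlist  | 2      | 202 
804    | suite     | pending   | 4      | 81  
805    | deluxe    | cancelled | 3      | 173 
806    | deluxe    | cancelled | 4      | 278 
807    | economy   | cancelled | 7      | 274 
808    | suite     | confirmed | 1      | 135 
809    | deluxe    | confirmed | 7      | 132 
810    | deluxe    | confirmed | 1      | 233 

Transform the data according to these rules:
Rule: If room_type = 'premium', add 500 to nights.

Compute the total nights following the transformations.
537

Step 1: Count records where room_type = 'premium': 1
Step 2: Total bonus added: 1 × 500 = 500
Step 3: Original sum of nights: 37
Step 4: Final sum = 37 + 500 = 537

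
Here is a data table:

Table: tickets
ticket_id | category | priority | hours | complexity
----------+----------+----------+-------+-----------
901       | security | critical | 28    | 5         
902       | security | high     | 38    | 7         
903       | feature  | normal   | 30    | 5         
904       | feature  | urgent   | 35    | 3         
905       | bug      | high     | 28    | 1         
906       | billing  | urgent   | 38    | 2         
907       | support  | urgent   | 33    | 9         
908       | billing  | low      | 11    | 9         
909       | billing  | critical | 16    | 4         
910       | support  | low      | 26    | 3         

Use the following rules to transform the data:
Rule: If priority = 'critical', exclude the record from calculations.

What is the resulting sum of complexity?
39

Step 1: Identify records where priority = 'critical'
Step 2: The excluded records sum to 9
Step 3: Original total complexity = 48
Step 4: Remaining total = 48 - 9 = 39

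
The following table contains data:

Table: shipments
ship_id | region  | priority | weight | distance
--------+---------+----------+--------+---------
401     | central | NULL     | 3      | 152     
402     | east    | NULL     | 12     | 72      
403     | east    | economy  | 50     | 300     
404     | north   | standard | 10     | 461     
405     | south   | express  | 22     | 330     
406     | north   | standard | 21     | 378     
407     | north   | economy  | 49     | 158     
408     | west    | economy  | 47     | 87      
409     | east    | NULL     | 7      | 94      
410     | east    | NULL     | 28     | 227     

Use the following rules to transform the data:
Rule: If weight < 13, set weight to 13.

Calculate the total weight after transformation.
269

Step 1: 4 records have weight < 13
Step 2: These records originally summed to 32
Step 3: After setting to minimum: 4 × 13 = 52
Step 4: Unaffected records sum: 217
Step 5: Final sum = 52 + 217 = 269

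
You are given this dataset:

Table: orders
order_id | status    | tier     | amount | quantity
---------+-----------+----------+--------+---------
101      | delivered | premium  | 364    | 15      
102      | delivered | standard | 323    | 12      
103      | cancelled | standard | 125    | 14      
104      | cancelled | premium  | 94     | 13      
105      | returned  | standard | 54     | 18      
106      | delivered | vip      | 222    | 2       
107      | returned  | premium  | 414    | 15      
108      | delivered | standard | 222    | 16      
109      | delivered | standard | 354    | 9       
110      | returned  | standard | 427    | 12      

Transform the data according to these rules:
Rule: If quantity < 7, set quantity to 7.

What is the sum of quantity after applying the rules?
131

Step 1: 1 records have quantity < 7
Step 2: These records originally summed to 2
Step 3: After setting to minimum: 1 × 7 = 7
Step 4: Unaffected records sum: 124
Step 5: Final sum = 7 + 124 = 131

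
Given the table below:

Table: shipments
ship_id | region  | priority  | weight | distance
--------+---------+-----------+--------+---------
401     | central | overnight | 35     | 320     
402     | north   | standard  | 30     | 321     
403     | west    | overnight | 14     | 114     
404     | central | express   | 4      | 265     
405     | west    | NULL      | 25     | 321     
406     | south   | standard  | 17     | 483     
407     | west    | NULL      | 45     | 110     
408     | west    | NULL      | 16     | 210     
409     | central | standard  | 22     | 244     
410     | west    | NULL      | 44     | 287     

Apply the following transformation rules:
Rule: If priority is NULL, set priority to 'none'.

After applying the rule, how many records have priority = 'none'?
4

Step 1: Count records where priority IS NULL
Step 2: Found 4 records with NULL priority
Step 3: These records will have priority set to 'none'
Step 4: Records already having priority = 'none': 0
Step 5: Answer: 4 + 0 = 4 records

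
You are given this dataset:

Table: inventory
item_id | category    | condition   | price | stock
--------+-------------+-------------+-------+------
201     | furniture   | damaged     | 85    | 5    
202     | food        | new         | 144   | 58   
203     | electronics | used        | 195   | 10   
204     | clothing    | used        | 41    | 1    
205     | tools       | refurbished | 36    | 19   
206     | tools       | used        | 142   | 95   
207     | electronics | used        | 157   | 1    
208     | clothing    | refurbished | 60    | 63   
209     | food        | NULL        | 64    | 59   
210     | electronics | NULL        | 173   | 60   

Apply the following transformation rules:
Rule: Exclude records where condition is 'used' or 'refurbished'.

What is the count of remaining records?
4

Step 1: Count records to exclude
  - 4 (used) + 2 (refurbished) = 6 records
Step 2: Total records: 10
Step 3: Remaining = 10 - 6 = 4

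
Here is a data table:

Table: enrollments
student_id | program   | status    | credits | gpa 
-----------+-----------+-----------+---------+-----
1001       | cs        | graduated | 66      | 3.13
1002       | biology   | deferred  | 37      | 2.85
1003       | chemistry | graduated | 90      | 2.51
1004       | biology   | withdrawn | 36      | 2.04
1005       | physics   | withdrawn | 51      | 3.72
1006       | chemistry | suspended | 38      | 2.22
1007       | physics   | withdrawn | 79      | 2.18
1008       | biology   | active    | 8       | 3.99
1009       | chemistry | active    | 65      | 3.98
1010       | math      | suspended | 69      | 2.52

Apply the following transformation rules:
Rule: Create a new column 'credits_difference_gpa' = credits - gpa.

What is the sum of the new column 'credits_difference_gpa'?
509.86

Step 1: For each record, compute credits - gpa
Example calculations:
  66 - 3.13 = 62.87
  37 - 2.85 = 34.15
  90 - 2.51 = 87.49
  ...
Step 2: Sum all derived values
Step 3: Total = 509.86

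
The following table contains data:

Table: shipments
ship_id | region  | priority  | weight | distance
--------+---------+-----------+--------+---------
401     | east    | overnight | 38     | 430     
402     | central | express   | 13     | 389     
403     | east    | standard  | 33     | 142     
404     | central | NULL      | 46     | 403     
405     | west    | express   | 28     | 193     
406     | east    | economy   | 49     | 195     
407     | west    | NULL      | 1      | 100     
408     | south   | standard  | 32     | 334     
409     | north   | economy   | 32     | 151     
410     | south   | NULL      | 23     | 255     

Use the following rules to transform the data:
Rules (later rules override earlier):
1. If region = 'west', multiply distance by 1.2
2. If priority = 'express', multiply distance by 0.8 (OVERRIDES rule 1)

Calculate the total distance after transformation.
2495.6

Step 1: Rule 2 takes priority for records with priority = 'express'
  - 2 records: 582 × 0.8 = 465.6
Step 2: Rule 1 applies to remaining records with region = 'west'
  - 1 records: 100 × 1.2 = 120.0
Step 3: Other records unchanged: 1910
Step 4: Final sum = 465.6 + 120.0 + 1910 = 2495.6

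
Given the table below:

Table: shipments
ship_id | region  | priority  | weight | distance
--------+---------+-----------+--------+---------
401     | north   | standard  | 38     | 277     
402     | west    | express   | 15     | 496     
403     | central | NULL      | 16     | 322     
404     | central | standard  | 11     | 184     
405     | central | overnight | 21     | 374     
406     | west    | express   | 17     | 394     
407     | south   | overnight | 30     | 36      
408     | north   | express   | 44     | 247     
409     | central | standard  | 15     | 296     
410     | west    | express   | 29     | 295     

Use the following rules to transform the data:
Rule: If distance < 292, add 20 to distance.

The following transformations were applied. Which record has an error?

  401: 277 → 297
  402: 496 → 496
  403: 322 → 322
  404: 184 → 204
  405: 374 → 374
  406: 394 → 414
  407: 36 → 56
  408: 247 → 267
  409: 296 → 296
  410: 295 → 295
Record 406 has an error. The correct transformed value should be 394, not 414.

Step 1: Check each record against the rule
Step 2: Record 406 has distance = 394
Step 3: Since 394 >= 292, the bonus should not have been applied
Step 4: Correct value = 394, but claimed value = 414
Conclusion: Record 406 has the error.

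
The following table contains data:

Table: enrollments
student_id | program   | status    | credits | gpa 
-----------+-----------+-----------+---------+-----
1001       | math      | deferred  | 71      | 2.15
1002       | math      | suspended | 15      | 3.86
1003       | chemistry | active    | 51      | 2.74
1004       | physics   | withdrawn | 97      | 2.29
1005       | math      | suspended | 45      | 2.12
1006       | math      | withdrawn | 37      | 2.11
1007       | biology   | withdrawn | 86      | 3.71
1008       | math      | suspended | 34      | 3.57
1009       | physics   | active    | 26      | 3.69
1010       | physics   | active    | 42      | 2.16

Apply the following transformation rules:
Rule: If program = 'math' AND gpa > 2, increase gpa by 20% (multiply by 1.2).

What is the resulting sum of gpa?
31.16

Step 1: Find records where program = 'math' AND gpa > 2
Step 2: 5 records match, summing to 13.81
Step 3: After multiplier: 13.81 × 1.2 = 16.57
Step 4: Unaffected records sum: 14.59
Step 5: Final sum = 16.57 + 14.59 = 31.16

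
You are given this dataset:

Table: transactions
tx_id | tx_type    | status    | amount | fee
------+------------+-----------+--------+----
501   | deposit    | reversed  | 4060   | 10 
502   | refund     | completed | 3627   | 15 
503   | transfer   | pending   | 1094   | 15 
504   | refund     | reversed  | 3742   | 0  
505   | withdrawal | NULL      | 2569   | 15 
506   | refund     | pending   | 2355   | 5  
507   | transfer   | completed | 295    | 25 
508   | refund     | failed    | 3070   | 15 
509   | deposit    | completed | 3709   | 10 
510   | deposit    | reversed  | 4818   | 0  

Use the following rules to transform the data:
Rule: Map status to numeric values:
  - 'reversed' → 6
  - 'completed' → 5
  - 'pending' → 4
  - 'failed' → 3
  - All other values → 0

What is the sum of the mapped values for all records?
44

Step 1: Apply mapping to each record
Step 2: Count by status:
  'reversed': 3 records × 6 = 18
  'completed': 3 records × 5 = 15
  'pending': 2 records × 4 = 8
  'failed': 1 records × 3 = 3
Step 3: Sum all mapped values = 44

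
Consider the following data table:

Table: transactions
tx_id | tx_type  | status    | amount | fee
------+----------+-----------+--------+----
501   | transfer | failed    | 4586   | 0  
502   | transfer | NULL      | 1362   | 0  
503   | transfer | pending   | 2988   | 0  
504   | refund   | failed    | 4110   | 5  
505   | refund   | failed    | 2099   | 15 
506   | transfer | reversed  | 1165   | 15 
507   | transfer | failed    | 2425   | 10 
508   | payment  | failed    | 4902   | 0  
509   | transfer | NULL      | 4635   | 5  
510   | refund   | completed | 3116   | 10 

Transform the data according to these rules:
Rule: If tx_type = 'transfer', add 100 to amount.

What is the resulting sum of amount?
31988

Step 1: Count records where tx_type = 'transfer': 6
Step 2: Total bonus added: 6 × 100 = 600
Step 3: Original sum of amount: 31388
Step 4: Final sum = 31388 + 600 = 31988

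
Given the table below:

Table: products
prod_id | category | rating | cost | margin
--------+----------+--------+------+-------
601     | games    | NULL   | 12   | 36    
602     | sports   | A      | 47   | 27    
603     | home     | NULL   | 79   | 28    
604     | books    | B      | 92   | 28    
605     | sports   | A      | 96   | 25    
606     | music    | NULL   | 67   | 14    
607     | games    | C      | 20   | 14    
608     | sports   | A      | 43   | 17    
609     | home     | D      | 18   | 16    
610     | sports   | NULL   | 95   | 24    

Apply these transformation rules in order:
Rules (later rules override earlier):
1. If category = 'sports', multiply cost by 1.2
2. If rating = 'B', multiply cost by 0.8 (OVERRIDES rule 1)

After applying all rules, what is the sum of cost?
606.8

Step 1: Rule 2 takes priority for records with rating = 'B'
  - 1 records: 92 × 0.8 = 73.6
Step 2: Rule 1 applies to remaining records with category = 'sports'
  - 4 records: 281 × 1.2 = 337.2
Step 3: Other records unchanged: 196
Step 4: Final sum = 73.6 + 337.2 + 196 = 606.8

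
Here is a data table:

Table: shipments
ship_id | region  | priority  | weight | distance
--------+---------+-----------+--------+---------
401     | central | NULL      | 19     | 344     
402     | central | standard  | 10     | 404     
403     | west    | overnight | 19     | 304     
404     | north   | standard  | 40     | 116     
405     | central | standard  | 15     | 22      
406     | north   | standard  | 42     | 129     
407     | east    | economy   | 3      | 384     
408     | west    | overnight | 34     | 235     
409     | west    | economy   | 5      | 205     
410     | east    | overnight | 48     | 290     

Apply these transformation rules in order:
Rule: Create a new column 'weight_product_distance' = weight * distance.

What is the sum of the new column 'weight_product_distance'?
50827

Step 1: For each record, compute weight * distance
Example calculations:
  19 * 344 = 6536
  10 * 404 = 4040
  19 * 304 = 5776
  ...
Step 2: Sum all derived values
Step 3: Total = 50827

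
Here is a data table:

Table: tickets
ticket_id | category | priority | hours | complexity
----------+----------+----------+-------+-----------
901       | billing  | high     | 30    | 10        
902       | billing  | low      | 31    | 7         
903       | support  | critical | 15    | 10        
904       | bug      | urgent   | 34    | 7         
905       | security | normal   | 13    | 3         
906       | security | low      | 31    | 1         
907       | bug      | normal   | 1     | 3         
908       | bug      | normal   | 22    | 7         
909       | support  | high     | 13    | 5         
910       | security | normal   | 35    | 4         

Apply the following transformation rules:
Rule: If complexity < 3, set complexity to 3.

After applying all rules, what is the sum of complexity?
59

Step 1: 1 records have complexity < 3
Step 2: These records originally summed to 1
Step 3: After setting to minimum: 1 × 3 = 3
Step 4: Unaffected records sum: 56
Step 5: Final sum = 3 + 56 = 59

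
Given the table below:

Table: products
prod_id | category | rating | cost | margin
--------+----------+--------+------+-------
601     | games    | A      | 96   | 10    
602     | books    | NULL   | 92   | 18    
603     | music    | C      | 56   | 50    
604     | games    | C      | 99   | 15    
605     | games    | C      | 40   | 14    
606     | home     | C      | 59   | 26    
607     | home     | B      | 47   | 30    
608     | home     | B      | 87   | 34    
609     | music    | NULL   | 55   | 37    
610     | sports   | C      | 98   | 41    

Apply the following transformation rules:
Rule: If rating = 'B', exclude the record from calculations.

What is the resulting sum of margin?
211

Step 1: Identify records where rating = 'B'
Step 2: The excluded records sum to 64
Step 3: Original total margin = 275
Step 4: Remaining total = 275 - 64 = 211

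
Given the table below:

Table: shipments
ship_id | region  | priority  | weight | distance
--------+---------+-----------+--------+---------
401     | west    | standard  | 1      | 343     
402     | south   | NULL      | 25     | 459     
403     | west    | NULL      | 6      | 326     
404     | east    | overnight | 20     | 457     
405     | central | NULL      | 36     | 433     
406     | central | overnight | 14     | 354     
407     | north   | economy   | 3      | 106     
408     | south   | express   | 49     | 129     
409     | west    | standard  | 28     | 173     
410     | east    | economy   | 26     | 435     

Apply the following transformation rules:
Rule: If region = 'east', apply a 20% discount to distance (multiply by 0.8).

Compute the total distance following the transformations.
3036.6

Step 1: Records with region = 'east' have total distance = 892
Step 2: Apply multiplier: 892 × 0.8 = 713.6
Step 3: Other records total: 2323
Step 4: Final sum = 713.6 + 2323 = 3036.6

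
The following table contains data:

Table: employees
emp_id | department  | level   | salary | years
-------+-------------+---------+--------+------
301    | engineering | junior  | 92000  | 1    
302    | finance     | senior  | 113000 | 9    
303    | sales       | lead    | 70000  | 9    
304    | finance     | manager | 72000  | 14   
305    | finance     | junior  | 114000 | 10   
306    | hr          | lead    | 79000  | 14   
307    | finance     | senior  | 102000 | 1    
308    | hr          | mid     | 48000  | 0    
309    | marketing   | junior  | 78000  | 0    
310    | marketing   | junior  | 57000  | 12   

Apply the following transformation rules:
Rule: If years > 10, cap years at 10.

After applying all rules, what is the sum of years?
60

Step 1: 3 records have years > 10
Step 2: These records originally summed to 40
Step 3: After capping: 3 × 10 = 30
Step 4: Unaffected records sum: 30
Step 5: Final sum = 30 + 30 = 60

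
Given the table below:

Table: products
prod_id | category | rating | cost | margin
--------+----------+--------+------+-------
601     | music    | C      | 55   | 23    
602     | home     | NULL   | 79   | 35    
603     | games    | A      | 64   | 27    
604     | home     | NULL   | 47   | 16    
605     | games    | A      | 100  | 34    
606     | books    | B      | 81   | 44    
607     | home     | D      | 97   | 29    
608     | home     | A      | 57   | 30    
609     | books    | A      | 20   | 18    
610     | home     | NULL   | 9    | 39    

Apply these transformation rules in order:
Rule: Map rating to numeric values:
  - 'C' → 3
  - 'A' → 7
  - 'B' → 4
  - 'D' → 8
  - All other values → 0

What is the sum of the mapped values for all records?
43

Step 1: Apply mapping to each record
Step 2: Count by status:
  'C': 1 records × 3 = 3
  'A': 4 records × 7 = 28
  'B': 1 records × 4 = 4
  'D': 1 records × 8 = 8
Step 3: Sum all mapped values = 43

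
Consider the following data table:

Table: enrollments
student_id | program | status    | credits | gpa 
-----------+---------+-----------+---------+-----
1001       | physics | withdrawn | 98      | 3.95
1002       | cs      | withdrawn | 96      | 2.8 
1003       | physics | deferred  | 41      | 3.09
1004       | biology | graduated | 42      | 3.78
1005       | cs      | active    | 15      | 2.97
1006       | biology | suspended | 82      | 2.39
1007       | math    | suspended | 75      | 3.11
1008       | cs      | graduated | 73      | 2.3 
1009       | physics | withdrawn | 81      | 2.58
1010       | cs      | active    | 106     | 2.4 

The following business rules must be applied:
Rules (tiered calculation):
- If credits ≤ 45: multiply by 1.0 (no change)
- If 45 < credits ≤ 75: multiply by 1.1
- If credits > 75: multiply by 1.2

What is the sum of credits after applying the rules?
816.4

Step 1: Tier 1 (credits ≤ 45): 3 records, sum = 98 × 1.0 = 98.0
Step 2: Tier 2 (45 < credits ≤ 75): 2 records, sum = 148 × 1.1 = 162.8
Step 3: Tier 3 (credits > 75): 5 records, sum = 463 × 1.2 = 555.6
Step 4: Final sum = 98.0 + 162.8 + 555.6 = 816.4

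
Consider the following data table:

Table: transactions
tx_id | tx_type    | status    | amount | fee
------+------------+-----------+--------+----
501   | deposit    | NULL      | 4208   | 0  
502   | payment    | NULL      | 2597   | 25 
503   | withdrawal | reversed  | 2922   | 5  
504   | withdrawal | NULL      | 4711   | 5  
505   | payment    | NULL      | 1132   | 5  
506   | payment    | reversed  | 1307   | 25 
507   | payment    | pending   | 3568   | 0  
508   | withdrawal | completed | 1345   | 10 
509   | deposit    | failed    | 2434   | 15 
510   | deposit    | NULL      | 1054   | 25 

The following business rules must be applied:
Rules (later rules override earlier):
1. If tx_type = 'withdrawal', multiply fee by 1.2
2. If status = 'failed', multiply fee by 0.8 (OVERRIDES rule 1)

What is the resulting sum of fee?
116.0

Step 1: Rule 2 takes priority for records with status = 'failed'
  - 1 records: 15 × 0.8 = 12.0
Step 2: Rule 1 applies to remaining records with tx_type = 'withdrawal'
  - 3 records: 20 × 1.2 = 24.0
Step 3: Other records unchanged: 80
Step 4: Final sum = 12.0 + 24.0 + 80 = 116.0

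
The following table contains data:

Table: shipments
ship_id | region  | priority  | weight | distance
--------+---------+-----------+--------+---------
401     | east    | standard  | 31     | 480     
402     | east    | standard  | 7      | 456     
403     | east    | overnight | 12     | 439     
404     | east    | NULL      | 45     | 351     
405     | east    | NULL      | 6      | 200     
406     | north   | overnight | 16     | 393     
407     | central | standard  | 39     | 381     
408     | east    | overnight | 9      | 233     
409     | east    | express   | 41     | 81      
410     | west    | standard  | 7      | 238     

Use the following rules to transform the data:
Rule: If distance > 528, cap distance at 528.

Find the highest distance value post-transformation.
480

Step 1: Original maximum distance = 480
Step 2: Check cap of 528 against maximum
Step 3: No records exceed the cap (max 480 <= cap 528), so no capping applies
Step 4: Maximum after transformation = 480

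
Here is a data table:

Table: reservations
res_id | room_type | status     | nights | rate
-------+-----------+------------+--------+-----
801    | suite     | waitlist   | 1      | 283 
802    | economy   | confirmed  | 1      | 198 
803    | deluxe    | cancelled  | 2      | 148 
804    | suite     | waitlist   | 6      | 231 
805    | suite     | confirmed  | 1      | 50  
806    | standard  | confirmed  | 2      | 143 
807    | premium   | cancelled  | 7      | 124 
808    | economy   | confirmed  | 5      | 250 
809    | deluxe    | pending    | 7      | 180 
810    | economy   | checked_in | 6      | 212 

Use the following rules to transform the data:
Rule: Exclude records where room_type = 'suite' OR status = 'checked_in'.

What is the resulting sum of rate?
1043

Step 1: Find records where room_type = 'suite' OR status = 'checked_in'
Step 2: 4 records match, summing to 776
Step 3: Original sum: 1819
Step 4: Remaining sum = 1819 - 776 = 1043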